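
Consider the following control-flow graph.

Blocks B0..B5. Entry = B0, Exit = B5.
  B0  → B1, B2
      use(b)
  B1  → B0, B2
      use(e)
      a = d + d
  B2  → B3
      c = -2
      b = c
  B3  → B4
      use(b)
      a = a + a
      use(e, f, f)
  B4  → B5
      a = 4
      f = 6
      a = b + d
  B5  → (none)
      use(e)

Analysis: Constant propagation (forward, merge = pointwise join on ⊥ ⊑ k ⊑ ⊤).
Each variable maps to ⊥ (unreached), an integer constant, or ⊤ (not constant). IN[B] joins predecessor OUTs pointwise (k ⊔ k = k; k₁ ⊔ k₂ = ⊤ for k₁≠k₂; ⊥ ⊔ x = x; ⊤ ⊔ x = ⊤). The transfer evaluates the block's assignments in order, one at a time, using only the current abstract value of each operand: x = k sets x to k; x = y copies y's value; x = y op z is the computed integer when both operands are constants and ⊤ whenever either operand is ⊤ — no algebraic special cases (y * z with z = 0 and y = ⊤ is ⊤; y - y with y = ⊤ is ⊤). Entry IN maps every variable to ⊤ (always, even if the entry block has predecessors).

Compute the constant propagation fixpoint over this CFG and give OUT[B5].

Answer: {a: ⊤, b: -2, c: -2, d: ⊤, e: ⊤, f: 6}

Derivation:
Fixpoint table:
  B0:  IN=(all ⊤)  OUT=(all ⊤)
  B1:  IN=(all ⊤)  OUT=(all ⊤)
  B2:  IN=(all ⊤)  OUT={b:-2, c:-2; rest ⊤}
  B3:  IN={b:-2, c:-2; rest ⊤}  OUT={b:-2, c:-2; rest ⊤}
  B4:  IN={b:-2, c:-2; rest ⊤}  OUT={b:-2, c:-2, f:6; rest ⊤}
  B5:  IN={b:-2, c:-2, f:6; rest ⊤}  OUT={b:-2, c:-2, f:6; rest ⊤}

Merge at B5: IN[B5] = OUT[B4] = {a: ⊤, b: -2, c: -2, d: ⊤, e: ⊤, f: 6}
Applying B5's transfer function to that IN value gives OUT[B5] (row B5 above).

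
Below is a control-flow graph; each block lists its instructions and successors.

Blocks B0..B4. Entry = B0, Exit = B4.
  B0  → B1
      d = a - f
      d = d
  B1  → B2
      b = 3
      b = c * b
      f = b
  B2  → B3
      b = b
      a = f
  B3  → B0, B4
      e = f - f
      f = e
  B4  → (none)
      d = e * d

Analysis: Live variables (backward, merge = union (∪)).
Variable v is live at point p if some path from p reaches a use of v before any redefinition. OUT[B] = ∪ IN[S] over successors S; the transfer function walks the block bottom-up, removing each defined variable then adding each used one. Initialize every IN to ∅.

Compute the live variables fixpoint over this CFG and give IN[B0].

Fixpoint table:
  B0:  IN={a, c, f}  OUT={c, d}
  B1:  IN={c, d}  OUT={b, c, d, f}
  B2:  IN={b, c, d, f}  OUT={a, c, d, f}
  B3:  IN={a, c, d, f}  OUT={a, c, d, e, f}
  B4:  IN={d, e}  OUT={}

Merge at B0: OUT[B0] = IN[B1] = {c, d}
Applying B0's transfer function to that OUT value gives IN[B0] (row B0 above).

Answer: {a, c, f}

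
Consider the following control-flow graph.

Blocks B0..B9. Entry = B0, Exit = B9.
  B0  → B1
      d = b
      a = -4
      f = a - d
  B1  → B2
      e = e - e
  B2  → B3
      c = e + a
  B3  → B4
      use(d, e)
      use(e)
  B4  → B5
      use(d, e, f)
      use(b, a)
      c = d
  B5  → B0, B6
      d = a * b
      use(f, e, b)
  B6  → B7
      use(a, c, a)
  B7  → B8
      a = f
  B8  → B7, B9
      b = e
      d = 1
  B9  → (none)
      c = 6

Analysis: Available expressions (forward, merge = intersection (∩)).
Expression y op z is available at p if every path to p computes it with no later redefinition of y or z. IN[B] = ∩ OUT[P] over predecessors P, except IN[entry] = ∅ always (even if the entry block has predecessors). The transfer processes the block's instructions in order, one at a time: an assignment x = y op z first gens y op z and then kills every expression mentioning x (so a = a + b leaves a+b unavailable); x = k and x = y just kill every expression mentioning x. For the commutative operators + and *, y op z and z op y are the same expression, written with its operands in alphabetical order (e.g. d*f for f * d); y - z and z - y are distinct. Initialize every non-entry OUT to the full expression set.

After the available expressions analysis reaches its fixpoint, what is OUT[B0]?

Per-block solution:
  B0:  IN={}  OUT={a-d}
  B1:  IN={a-d}  OUT={a-d}
  B2:  IN={a-d}  OUT={a+e, a-d}
  B3:  IN={a+e, a-d}  OUT={a+e, a-d}
  B4:  IN={a+e, a-d}  OUT={a+e, a-d}
  B5:  IN={a+e, a-d}  OUT={a*b, a+e}
  B6:  IN={a*b, a+e}  OUT={a*b, a+e}
  B7:  IN={}  OUT={}
  B8:  IN={}  OUT={}
  B9:  IN={}  OUT={}

Merge at B0 (entry node, so the boundary value {} is joined with the incoming edge(s)): IN[B0] = {} ∩ OUT[B5] = {}
Applying B0's transfer function to that IN value gives OUT[B0] (row B0 above).

Answer: {a-d}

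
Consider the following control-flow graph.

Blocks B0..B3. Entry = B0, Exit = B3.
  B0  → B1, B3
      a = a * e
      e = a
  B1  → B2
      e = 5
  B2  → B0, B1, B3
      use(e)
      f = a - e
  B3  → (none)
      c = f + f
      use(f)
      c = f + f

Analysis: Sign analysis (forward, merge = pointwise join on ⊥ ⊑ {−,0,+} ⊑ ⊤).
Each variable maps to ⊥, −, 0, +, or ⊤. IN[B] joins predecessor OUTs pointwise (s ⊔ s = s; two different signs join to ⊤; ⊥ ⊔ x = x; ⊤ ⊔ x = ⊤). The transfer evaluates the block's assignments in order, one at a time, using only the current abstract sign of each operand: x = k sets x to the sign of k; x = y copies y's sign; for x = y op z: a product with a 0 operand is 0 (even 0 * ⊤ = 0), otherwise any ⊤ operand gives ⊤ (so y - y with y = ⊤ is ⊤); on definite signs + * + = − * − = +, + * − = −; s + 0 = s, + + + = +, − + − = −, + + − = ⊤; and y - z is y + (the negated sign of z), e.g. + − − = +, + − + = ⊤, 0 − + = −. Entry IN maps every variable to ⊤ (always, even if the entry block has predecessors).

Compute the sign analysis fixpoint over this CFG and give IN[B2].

Answer: {a: ⊤, b: ⊤, c: ⊤, d: ⊤, e: +, f: ⊤}

Derivation:
Per-block solution:
  B0:  IN=(all ⊤)  OUT=(all ⊤)
  B1:  IN=(all ⊤)  OUT={e:+; rest ⊤}
  B2:  IN={e:+; rest ⊤}  OUT={e:+; rest ⊤}
  B3:  IN=(all ⊤)  OUT=(all ⊤)

Merge at B2: IN[B2] = OUT[B1] = {a: ⊤, b: ⊤, c: ⊤, d: ⊤, e: +, f: ⊤}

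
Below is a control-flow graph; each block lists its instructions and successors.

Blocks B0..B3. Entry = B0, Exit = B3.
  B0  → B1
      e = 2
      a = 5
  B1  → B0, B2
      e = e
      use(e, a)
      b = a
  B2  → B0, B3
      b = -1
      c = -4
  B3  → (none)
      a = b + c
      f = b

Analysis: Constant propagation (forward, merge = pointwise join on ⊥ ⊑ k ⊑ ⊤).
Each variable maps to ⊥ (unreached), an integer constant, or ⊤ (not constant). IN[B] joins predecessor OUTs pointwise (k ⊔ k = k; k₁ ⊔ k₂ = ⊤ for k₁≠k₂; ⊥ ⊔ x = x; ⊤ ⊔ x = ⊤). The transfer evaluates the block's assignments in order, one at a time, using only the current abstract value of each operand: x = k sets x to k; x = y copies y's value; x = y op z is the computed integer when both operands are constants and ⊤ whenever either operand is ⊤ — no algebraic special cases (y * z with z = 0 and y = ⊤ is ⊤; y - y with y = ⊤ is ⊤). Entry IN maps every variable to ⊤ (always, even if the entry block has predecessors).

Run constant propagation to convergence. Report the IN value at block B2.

Answer: {a: 5, b: 5, c: ⊤, d: ⊤, e: 2, f: ⊤}

Trace:
Converged values:
  B0:  IN=(all ⊤)  OUT={a:5, e:2; rest ⊤}
  B1:  IN={a:5, e:2; rest ⊤}  OUT={a:5, b:5, e:2; rest ⊤}
  B2:  IN={a:5, b:5, e:2; rest ⊤}  OUT={a:5, b:-1, c:-4, e:2; rest ⊤}
  B3:  IN={a:5, b:-1, c:-4, e:2; rest ⊤}  OUT={a:-5, b:-1, c:-4, e:2, f:-1; rest ⊤}

Merge at B2: IN[B2] = OUT[B1] = {a: 5, b: 5, c: ⊤, d: ⊤, e: 2, f: ⊤}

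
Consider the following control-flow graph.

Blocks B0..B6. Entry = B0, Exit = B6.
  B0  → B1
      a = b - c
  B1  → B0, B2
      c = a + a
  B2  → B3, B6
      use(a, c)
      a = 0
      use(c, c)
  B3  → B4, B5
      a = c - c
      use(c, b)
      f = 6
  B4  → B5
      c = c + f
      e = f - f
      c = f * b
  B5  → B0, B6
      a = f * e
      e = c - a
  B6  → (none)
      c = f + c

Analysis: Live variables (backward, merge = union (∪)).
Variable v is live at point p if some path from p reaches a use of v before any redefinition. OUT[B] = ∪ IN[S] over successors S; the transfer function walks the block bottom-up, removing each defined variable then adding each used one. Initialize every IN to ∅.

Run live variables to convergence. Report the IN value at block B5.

Answer: {b, c, e, f}

Trace:
Converged values:
  B0:  IN={b, c, e, f}  OUT={a, b, e, f}
  B1:  IN={a, b, e, f}  OUT={a, b, c, e, f}
  B2:  IN={a, b, c, e, f}  OUT={b, c, e, f}
  B3:  IN={b, c, e}  OUT={b, c, e, f}
  B4:  IN={b, c, f}  OUT={b, c, e, f}
  B5:  IN={b, c, e, f}  OUT={b, c, e, f}
  B6:  IN={c, f}  OUT={}

Merge at B5: OUT[B5] = IN[B0] ⊔ IN[B6] = {b, c, e, f}
Applying B5's transfer function to that OUT value gives IN[B5] (row B5 above).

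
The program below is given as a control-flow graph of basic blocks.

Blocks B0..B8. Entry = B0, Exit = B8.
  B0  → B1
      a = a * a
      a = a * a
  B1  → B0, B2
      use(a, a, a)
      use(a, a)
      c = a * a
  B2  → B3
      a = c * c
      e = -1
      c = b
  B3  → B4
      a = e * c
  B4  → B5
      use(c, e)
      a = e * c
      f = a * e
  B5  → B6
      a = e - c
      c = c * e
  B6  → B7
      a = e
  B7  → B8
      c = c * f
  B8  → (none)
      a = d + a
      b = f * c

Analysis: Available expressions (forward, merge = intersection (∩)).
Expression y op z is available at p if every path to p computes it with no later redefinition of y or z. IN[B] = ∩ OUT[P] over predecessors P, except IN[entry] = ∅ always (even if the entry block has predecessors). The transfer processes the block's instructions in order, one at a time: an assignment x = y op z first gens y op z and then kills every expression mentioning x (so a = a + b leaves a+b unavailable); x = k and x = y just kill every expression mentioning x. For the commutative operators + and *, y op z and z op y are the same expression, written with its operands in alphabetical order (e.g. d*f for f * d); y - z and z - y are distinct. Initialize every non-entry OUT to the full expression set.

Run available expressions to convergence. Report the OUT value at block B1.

Answer: {a*a}

Trace:
Fixpoint table:
  B0:   IN={}   OUT={}
  B1:   IN={}   OUT={a*a}
  B2:   IN={a*a}   OUT={}
  B3:   IN={}   OUT={c*e}
  B4:   IN={c*e}   OUT={a*e, c*e}
  B5:   IN={a*e, c*e}   OUT={}
  B6:   IN={}   OUT={}
  B7:   IN={}   OUT={}
  B8:   IN={}   OUT={c*f}

Merge at B1: IN[B1] = OUT[B0] = {}
Applying B1's transfer function to that IN value gives OUT[B1] (row B1 above).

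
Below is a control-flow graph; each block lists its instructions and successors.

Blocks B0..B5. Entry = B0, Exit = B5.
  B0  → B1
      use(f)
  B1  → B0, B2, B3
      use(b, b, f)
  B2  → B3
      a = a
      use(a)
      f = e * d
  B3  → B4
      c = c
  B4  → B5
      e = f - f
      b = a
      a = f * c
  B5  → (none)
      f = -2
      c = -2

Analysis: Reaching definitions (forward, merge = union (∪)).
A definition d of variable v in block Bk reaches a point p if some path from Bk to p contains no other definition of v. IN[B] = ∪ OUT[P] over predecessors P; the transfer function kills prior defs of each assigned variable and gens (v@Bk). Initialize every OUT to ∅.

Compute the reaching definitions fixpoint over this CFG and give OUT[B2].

Fixpoint table:
  B0:   IN={}   OUT={}
  B1:   IN={}   OUT={}
  B2:   IN={}   OUT={a@B2, f@B2}
  B3:   IN={a@B2, f@B2}   OUT={a@B2, c@B3, f@B2}
  B4:   IN={a@B2, c@B3, f@B2}   OUT={a@B4, b@B4, c@B3, e@B4, f@B2}
  B5:   IN={a@B4, b@B4, c@B3, e@B4, f@B2}   OUT={a@B4, b@B4, c@B5, e@B4, f@B5}

Merge at B2: IN[B2] = OUT[B1] = {}
Applying B2's transfer function to that IN value gives OUT[B2] (row B2 above).

Answer: {a@B2, f@B2}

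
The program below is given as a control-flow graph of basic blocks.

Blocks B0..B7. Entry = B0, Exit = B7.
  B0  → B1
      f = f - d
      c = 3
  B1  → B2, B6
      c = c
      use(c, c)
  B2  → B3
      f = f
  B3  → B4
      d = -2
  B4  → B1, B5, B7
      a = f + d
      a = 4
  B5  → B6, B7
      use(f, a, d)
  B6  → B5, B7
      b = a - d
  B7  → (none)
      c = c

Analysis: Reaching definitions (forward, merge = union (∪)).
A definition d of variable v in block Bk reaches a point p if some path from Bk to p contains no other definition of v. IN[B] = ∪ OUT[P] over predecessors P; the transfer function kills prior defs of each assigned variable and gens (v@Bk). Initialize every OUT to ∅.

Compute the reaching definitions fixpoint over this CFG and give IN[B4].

Answer: {a@B4, c@B1, d@B3, f@B2}

Trace:
Per-block solution:
  B0:   IN={}   OUT={c@B0, f@B0}
  B1:   IN={a@B4, c@B0, c@B1, d@B3, f@B0, f@B2}   OUT={a@B4, c@B1, d@B3, f@B0, f@B2}
  B2:   IN={a@B4, c@B1, d@B3, f@B0, f@B2}   OUT={a@B4, c@B1, d@B3, f@B2}
  B3:   IN={a@B4, c@B1, d@B3, f@B2}   OUT={a@B4, c@B1, d@B3, f@B2}
  B4:   IN={a@B4, c@B1, d@B3, f@B2}   OUT={a@B4, c@B1, d@B3, f@B2}
  B5:   IN={a@B4, b@B6, c@B1, d@B3, f@B0, f@B2}   OUT={a@B4, b@B6, c@B1, d@B3, f@B0, f@B2}
  B6:   IN={a@B4, b@B6, c@B1, d@B3, f@B0, f@B2}   OUT={a@B4, b@B6, c@B1, d@B3, f@B0, f@B2}
  B7:   IN={a@B4, b@B6, c@B1, d@B3, f@B0, f@B2}   OUT={a@B4, b@B6, c@B7, d@B3, f@B0, f@B2}

Merge at B4: IN[B4] = OUT[B3] = {a@B4, c@B1, d@B3, f@B2}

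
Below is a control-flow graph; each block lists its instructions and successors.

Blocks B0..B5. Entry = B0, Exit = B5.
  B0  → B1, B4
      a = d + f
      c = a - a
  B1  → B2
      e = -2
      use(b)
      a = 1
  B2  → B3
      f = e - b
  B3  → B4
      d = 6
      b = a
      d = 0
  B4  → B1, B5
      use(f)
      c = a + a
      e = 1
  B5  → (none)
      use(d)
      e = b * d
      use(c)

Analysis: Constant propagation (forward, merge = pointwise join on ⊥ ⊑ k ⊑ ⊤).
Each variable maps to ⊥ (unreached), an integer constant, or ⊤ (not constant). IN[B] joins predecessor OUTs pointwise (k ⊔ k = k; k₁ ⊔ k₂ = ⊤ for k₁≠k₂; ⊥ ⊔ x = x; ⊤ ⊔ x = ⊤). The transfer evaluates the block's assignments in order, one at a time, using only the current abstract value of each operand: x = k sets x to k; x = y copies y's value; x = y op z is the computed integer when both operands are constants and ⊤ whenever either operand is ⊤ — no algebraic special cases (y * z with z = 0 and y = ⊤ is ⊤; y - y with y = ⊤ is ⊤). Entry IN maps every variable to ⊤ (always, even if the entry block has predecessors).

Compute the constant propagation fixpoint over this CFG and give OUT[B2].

Answer: {a: 1, b: ⊤, c: ⊤, d: ⊤, e: -2, f: ⊤}

Working:
Converged values:
  B0:  IN=(all ⊤)  OUT=(all ⊤)
  B1:  IN=(all ⊤)  OUT={a:1, e:-2; rest ⊤}
  B2:  IN={a:1, e:-2; rest ⊤}  OUT={a:1, e:-2; rest ⊤}
  B3:  IN={a:1, e:-2; rest ⊤}  OUT={a:1, b:1, d:0, e:-2; rest ⊤}
  B4:  IN=(all ⊤)  OUT={e:1; rest ⊤}
  B5:  IN={e:1; rest ⊤}  OUT=(all ⊤)

Merge at B2: IN[B2] = OUT[B1] = {a: 1, b: ⊤, c: ⊤, d: ⊤, e: -2, f: ⊤}
Applying B2's transfer function to that IN value gives OUT[B2] (row B2 above).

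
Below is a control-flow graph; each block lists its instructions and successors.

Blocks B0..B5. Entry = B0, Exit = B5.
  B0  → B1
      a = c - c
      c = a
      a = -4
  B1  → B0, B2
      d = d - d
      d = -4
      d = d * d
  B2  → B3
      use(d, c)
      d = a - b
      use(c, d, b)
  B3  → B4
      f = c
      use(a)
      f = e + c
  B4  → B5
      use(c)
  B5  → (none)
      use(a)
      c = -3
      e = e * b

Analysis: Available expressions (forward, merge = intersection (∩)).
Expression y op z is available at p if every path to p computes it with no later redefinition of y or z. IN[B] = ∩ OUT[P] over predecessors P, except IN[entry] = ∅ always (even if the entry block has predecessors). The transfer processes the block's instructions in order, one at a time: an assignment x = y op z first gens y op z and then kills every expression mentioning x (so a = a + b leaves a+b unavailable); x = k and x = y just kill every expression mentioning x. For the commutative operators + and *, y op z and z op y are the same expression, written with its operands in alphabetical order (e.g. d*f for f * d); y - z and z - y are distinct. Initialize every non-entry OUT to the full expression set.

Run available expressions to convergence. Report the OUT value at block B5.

Converged values:
  B0:   IN={}   OUT={}
  B1:   IN={}   OUT={}
  B2:   IN={}   OUT={a-b}
  B3:   IN={a-b}   OUT={a-b, c+e}
  B4:   IN={a-b, c+e}   OUT={a-b, c+e}
  B5:   IN={a-b, c+e}   OUT={a-b}

Merge at B5: IN[B5] = OUT[B4] = {a-b, c+e}
Applying B5's transfer function to that IN value gives OUT[B5] (row B5 above).

Answer: {a-b}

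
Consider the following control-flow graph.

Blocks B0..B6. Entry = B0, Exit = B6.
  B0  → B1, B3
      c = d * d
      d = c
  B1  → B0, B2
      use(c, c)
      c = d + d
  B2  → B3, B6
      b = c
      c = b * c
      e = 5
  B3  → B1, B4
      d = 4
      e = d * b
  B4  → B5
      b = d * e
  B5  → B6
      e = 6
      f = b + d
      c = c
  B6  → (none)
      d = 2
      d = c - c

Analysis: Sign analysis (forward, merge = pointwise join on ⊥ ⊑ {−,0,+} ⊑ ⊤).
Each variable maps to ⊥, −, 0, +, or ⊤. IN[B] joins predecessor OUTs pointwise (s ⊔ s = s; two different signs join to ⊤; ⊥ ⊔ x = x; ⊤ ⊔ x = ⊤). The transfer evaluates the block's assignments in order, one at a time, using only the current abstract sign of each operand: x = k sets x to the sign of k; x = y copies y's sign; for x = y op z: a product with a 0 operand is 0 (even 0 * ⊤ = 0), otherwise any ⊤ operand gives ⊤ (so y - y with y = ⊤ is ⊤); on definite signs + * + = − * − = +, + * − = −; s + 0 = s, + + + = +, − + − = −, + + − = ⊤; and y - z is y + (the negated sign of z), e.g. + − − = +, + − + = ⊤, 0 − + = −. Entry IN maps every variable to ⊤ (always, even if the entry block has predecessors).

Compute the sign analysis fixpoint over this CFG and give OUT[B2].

Answer: {a: ⊤, b: ⊤, c: ⊤, d: ⊤, e: +, f: ⊤}

Working:
Fixpoint table:
  B0: | IN=(all ⊤) | OUT=(all ⊤)
  B1: | IN=(all ⊤) | OUT=(all ⊤)
  B2: | IN=(all ⊤) | OUT={e:+; rest ⊤}
  B3: | IN=(all ⊤) | OUT={d:+; rest ⊤}
  B4: | IN={d:+; rest ⊤} | OUT={d:+; rest ⊤}
  B5: | IN={d:+; rest ⊤} | OUT={d:+, e:+; rest ⊤}
  B6: | IN={e:+; rest ⊤} | OUT={e:+; rest ⊤}

Merge at B2: IN[B2] = OUT[B1] = {a: ⊤, b: ⊤, c: ⊤, d: ⊤, e: ⊤, f: ⊤}
Applying B2's transfer function to that IN value gives OUT[B2] (row B2 above).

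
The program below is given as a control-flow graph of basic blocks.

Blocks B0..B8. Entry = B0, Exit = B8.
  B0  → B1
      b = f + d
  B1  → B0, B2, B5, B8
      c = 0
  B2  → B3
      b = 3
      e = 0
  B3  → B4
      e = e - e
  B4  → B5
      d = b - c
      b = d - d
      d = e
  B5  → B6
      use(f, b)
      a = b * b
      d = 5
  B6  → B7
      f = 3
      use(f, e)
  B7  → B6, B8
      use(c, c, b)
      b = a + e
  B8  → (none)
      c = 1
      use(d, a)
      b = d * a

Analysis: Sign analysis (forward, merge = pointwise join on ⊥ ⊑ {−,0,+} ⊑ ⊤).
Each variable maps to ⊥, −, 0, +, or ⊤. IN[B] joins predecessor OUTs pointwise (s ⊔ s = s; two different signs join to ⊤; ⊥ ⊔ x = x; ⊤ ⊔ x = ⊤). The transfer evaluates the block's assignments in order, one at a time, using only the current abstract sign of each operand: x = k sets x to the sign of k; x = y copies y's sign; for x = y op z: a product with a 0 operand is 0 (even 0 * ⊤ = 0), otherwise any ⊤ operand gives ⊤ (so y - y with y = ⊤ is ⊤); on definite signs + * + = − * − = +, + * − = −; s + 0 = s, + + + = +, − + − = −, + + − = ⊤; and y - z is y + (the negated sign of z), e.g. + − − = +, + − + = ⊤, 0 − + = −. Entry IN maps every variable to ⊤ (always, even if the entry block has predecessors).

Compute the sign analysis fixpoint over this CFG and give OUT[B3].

Per-block solution:
  B0: | IN=(all ⊤) | OUT=(all ⊤)
  B1: | IN=(all ⊤) | OUT={c:0; rest ⊤}
  B2: | IN={c:0; rest ⊤} | OUT={b:+, c:0, e:0; rest ⊤}
  B3: | IN={b:+, c:0, e:0; rest ⊤} | OUT={b:+, c:0, e:0; rest ⊤}
  B4: | IN={b:+, c:0, e:0; rest ⊤} | OUT={c:0, d:0, e:0; rest ⊤}
  B5: | IN={c:0; rest ⊤} | OUT={c:0, d:+; rest ⊤}
  B6: | IN={c:0, d:+; rest ⊤} | OUT={c:0, d:+, f:+; rest ⊤}
  B7: | IN={c:0, d:+, f:+; rest ⊤} | OUT={c:0, d:+, f:+; rest ⊤}
  B8: | IN={c:0; rest ⊤} | OUT={c:+; rest ⊤}

Merge at B3: IN[B3] = OUT[B2] = {a: ⊤, b: +, c: 0, d: ⊤, e: 0, f: ⊤}
Applying B3's transfer function to that IN value gives OUT[B3] (row B3 above).

Answer: {a: ⊤, b: +, c: 0, d: ⊤, e: 0, f: ⊤}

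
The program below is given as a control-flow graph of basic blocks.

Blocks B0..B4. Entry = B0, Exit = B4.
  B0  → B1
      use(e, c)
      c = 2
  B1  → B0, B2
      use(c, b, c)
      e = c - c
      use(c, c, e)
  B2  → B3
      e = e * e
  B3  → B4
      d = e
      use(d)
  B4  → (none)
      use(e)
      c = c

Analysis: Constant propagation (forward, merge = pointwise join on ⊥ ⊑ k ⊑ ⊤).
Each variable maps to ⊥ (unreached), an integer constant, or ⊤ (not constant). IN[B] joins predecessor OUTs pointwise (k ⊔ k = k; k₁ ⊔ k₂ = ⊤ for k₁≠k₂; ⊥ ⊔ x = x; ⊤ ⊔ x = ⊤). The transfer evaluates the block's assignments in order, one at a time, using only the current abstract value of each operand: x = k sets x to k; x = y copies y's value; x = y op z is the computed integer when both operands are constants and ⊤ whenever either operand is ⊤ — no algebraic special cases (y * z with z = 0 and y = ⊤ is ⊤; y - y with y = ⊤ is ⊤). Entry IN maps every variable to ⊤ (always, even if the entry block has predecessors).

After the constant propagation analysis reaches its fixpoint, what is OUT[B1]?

Per-block solution:
  B0:  IN=(all ⊤)  OUT={c:2; rest ⊤}
  B1:  IN={c:2; rest ⊤}  OUT={c:2, e:0; rest ⊤}
  B2:  IN={c:2, e:0; rest ⊤}  OUT={c:2, e:0; rest ⊤}
  B3:  IN={c:2, e:0; rest ⊤}  OUT={c:2, d:0, e:0; rest ⊤}
  B4:  IN={c:2, d:0, e:0; rest ⊤}  OUT={c:2, d:0, e:0; rest ⊤}

Merge at B1: IN[B1] = OUT[B0] = {a: ⊤, b: ⊤, c: 2, d: ⊤, e: ⊤, f: ⊤}
Applying B1's transfer function to that IN value gives OUT[B1] (row B1 above).

Answer: {a: ⊤, b: ⊤, c: 2, d: ⊤, e: 0, f: ⊤}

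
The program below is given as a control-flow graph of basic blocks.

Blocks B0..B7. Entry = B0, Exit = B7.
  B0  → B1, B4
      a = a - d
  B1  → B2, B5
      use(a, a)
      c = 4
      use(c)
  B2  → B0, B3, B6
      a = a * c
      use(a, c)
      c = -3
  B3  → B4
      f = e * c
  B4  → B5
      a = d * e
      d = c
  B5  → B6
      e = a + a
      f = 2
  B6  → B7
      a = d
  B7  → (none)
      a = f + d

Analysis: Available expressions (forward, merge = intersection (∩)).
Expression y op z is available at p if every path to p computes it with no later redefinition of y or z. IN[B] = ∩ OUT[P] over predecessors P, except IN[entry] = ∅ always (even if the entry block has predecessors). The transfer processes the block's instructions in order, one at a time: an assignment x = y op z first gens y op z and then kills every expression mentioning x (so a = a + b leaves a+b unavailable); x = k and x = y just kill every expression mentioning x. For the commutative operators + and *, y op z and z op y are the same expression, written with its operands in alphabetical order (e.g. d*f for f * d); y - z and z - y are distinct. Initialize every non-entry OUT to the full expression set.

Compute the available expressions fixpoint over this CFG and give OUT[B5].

Answer: {a+a}

Trace:
Fixpoint table:
  B0:   IN={}   OUT={}
  B1:   IN={}   OUT={}
  B2:   IN={}   OUT={}
  B3:   IN={}   OUT={c*e}
  B4:   IN={}   OUT={}
  B5:   IN={}   OUT={a+a}
  B6:   IN={}   OUT={}
  B7:   IN={}   OUT={d+f}

Merge at B5: IN[B5] = OUT[B1] ∩ OUT[B4] = {}
Applying B5's transfer function to that IN value gives OUT[B5] (row B5 above).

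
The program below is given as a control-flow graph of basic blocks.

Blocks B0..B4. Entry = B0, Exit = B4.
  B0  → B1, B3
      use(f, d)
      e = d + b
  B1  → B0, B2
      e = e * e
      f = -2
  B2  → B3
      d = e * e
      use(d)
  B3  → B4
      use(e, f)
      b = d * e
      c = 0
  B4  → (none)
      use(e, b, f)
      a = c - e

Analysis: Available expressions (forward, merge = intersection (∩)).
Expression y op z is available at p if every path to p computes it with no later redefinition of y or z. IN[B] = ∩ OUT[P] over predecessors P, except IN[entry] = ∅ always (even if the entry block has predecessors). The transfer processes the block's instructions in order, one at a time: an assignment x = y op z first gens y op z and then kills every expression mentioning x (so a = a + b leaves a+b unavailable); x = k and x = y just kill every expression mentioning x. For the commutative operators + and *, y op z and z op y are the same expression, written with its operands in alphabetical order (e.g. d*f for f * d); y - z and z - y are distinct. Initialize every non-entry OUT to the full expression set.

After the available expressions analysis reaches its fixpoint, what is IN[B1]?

Converged values:
  B0:   IN={}   OUT={b+d}
  B1:   IN={b+d}   OUT={b+d}
  B2:   IN={b+d}   OUT={e*e}
  B3:   IN={}   OUT={d*e}
  B4:   IN={d*e}   OUT={c-e, d*e}

Merge at B1: IN[B1] = OUT[B0] = {b+d}

Answer: {b+d}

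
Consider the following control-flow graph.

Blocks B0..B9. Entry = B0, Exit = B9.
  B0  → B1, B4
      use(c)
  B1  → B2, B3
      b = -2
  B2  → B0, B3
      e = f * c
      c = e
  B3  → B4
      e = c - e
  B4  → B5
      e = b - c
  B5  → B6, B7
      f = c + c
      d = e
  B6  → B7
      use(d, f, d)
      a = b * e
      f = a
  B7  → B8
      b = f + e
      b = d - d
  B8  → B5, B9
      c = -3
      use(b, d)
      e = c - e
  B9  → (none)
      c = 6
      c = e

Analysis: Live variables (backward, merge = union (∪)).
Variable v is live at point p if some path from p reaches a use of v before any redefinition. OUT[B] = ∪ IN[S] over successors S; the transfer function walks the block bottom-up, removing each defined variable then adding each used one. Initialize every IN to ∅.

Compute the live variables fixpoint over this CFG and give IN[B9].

Answer: {e}

Trace:
Converged values:
  B0:  IN={b, c, e, f}  OUT={b, c, e, f}
  B1:  IN={c, e, f}  OUT={b, c, e, f}
  B2:  IN={b, c, f}  OUT={b, c, e, f}
  B3:  IN={b, c, e}  OUT={b, c}
  B4:  IN={b, c}  OUT={b, c, e}
  B5:  IN={b, c, e}  OUT={b, d, e, f}
  B6:  IN={b, d, e, f}  OUT={d, e, f}
  B7:  IN={d, e, f}  OUT={b, d, e}
  B8:  IN={b, d, e}  OUT={b, c, e}
  B9:  IN={e}  OUT={}

B9 is the boundary node: OUT[B9] = {}
Applying B9's transfer function to that OUT value gives IN[B9] (row B9 above).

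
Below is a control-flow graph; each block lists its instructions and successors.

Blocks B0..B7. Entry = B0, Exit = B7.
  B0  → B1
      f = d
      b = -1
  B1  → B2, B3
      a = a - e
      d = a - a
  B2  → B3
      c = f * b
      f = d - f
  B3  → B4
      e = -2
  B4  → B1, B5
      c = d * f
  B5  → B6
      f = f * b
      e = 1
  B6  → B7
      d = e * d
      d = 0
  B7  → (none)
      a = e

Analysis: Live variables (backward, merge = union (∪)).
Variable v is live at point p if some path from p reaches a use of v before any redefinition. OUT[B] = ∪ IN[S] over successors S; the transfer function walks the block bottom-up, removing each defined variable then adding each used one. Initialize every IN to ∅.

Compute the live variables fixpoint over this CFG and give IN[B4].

Fixpoint table:
  B0:   IN={a, d, e}   OUT={a, b, e, f}
  B1:   IN={a, b, e, f}   OUT={a, b, d, f}
  B2:   IN={a, b, d, f}   OUT={a, b, d, f}
  B3:   IN={a, b, d, f}   OUT={a, b, d, e, f}
  B4:   IN={a, b, d, e, f}   OUT={a, b, d, e, f}
  B5:   IN={b, d, f}   OUT={d, e}
  B6:   IN={d, e}   OUT={e}
  B7:   IN={e}   OUT={}

Merge at B4: OUT[B4] = IN[B1] ⊔ IN[B5] = {a, b, d, e, f}
Applying B4's transfer function to that OUT value gives IN[B4] (row B4 above).

Answer: {a, b, d, e, f}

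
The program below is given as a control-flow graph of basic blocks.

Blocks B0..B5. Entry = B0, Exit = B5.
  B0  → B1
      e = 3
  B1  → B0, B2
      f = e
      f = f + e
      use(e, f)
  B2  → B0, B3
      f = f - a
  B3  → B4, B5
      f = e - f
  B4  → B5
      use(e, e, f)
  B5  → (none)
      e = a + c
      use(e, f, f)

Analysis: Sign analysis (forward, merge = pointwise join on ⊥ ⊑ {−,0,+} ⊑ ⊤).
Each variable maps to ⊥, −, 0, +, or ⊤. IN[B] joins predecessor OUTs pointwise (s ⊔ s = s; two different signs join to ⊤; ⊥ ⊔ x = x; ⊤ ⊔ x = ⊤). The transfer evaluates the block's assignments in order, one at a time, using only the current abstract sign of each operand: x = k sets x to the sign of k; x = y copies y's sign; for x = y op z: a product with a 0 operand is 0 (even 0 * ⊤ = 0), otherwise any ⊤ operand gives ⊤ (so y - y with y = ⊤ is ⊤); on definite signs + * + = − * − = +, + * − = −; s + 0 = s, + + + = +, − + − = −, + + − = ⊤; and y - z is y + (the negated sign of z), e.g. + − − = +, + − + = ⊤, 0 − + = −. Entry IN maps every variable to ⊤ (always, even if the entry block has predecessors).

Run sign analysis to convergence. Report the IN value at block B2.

Fixpoint table:
  B0:   IN=(all ⊤)   OUT={e:+; rest ⊤}
  B1:   IN={e:+; rest ⊤}   OUT={e:+, f:+; rest ⊤}
  B2:   IN={e:+, f:+; rest ⊤}   OUT={e:+; rest ⊤}
  B3:   IN={e:+; rest ⊤}   OUT={e:+; rest ⊤}
  B4:   IN={e:+; rest ⊤}   OUT={e:+; rest ⊤}
  B5:   IN={e:+; rest ⊤}   OUT=(all ⊤)

Merge at B2: IN[B2] = OUT[B1] = {a: ⊤, b: ⊤, c: ⊤, d: ⊤, e: +, f: +}

Answer: {a: ⊤, b: ⊤, c: ⊤, d: ⊤, e: +, f: +}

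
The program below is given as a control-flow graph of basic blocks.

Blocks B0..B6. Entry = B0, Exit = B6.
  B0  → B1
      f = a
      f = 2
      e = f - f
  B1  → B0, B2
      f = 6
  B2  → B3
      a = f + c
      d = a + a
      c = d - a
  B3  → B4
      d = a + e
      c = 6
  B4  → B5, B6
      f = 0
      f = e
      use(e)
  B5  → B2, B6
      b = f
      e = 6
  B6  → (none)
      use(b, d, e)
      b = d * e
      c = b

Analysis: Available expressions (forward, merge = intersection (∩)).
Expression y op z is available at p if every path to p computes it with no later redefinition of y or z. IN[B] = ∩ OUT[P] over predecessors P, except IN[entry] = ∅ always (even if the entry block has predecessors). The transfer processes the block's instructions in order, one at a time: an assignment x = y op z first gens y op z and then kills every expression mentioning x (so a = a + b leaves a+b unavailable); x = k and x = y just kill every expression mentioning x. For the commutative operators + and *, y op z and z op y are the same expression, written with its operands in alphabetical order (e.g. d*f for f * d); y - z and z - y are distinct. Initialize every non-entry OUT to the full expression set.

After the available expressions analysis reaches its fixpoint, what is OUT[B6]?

Fixpoint table:
  B0:  IN={}  OUT={f-f}
  B1:  IN={f-f}  OUT={}
  B2:  IN={}  OUT={a+a, d-a}
  B3:  IN={a+a, d-a}  OUT={a+a, a+e}
  B4:  IN={a+a, a+e}  OUT={a+a, a+e}
  B5:  IN={a+a, a+e}  OUT={a+a}
  B6:  IN={a+a}  OUT={a+a, d*e}

Merge at B6: IN[B6] = OUT[B4] ∩ OUT[B5] = {a+a}
Applying B6's transfer function to that IN value gives OUT[B6] (row B6 above).

Answer: {a+a, d*e}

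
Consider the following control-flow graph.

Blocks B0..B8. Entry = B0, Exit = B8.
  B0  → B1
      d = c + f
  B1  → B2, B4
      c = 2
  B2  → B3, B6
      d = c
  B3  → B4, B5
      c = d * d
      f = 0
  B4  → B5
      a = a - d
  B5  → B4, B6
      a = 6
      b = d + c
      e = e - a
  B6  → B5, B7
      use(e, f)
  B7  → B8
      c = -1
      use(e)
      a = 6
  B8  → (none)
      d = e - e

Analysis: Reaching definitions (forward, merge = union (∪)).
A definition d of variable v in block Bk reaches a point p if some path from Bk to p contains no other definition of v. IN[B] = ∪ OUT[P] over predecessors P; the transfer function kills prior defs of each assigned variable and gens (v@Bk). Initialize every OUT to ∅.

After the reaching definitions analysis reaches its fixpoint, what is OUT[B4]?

Per-block solution:
  B0:  IN={}  OUT={d@B0}
  B1:  IN={d@B0}  OUT={c@B1, d@B0}
  B2:  IN={c@B1, d@B0}  OUT={c@B1, d@B2}
  B3:  IN={c@B1, d@B2}  OUT={c@B3, d@B2, f@B3}
  B4:  IN={a@B5, b@B5, c@B1, c@B3, d@B0, d@B2, e@B5, f@B3}  OUT={a@B4, b@B5, c@B1, c@B3, d@B0, d@B2, e@B5, f@B3}
  B5:  IN={a@B4, a@B5, b@B5, c@B1, c@B3, d@B0, d@B2, e@B5, f@B3}  OUT={a@B5, b@B5, c@B1, c@B3, d@B0, d@B2, e@B5, f@B3}
  B6:  IN={a@B5, b@B5, c@B1, c@B3, d@B0, d@B2, e@B5, f@B3}  OUT={a@B5, b@B5, c@B1, c@B3, d@B0, d@B2, e@B5, f@B3}
  B7:  IN={a@B5, b@B5, c@B1, c@B3, d@B0, d@B2, e@B5, f@B3}  OUT={a@B7, b@B5, c@B7, d@B0, d@B2, e@B5, f@B3}
  B8:  IN={a@B7, b@B5, c@B7, d@B0, d@B2, e@B5, f@B3}  OUT={a@B7, b@B5, c@B7, d@B8, e@B5, f@B3}

Merge at B4: IN[B4] = OUT[B1] ⊔ OUT[B3] ⊔ OUT[B5] = {a@B5, b@B5, c@B1, c@B3, d@B0, d@B2, e@B5, f@B3}
Applying B4's transfer function to that IN value gives OUT[B4] (row B4 above).

Answer: {a@B4, b@B5, c@B1, c@B3, d@B0, d@B2, e@B5, f@B3}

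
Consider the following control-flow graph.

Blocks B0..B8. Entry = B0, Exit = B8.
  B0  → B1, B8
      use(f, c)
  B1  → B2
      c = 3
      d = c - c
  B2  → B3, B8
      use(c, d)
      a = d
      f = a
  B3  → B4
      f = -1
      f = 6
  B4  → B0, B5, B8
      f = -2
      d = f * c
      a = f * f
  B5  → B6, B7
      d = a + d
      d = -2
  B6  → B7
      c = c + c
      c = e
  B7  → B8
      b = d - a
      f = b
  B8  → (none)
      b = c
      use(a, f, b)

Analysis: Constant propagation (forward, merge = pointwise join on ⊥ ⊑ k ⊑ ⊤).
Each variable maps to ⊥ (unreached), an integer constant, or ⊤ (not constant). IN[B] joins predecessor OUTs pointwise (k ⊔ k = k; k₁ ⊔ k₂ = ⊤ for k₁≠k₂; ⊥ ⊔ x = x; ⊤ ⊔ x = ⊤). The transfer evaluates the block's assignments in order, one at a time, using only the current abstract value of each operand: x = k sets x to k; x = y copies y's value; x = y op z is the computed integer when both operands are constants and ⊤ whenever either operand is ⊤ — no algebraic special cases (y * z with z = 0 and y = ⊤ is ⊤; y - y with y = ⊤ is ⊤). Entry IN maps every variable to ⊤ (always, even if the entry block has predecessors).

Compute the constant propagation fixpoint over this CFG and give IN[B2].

Answer: {a: ⊤, b: ⊤, c: 3, d: 0, e: ⊤, f: ⊤}

Derivation:
Converged values:
  B0:   IN=(all ⊤)   OUT=(all ⊤)
  B1:   IN=(all ⊤)   OUT={c:3, d:0; rest ⊤}
  B2:   IN={c:3, d:0; rest ⊤}   OUT={a:0, c:3, d:0, f:0; rest ⊤}
  B3:   IN={a:0, c:3, d:0, f:0; rest ⊤}   OUT={a:0, c:3, d:0, f:6; rest ⊤}
  B4:   IN={a:0, c:3, d:0, f:6; rest ⊤}   OUT={a:4, c:3, d:-6, f:-2; rest ⊤}
  B5:   IN={a:4, c:3, d:-6, f:-2; rest ⊤}   OUT={a:4, c:3, d:-2, f:-2; rest ⊤}
  B6:   IN={a:4, c:3, d:-2, f:-2; rest ⊤}   OUT={a:4, d:-2, f:-2; rest ⊤}
  B7:   IN={a:4, d:-2, f:-2; rest ⊤}   OUT={a:4, b:-6, d:-2, f:-6; rest ⊤}
  B8:   IN=(all ⊤)   OUT=(all ⊤)

Merge at B2: IN[B2] = OUT[B1] = {a: ⊤, b: ⊤, c: 3, d: 0, e: ⊤, f: ⊤}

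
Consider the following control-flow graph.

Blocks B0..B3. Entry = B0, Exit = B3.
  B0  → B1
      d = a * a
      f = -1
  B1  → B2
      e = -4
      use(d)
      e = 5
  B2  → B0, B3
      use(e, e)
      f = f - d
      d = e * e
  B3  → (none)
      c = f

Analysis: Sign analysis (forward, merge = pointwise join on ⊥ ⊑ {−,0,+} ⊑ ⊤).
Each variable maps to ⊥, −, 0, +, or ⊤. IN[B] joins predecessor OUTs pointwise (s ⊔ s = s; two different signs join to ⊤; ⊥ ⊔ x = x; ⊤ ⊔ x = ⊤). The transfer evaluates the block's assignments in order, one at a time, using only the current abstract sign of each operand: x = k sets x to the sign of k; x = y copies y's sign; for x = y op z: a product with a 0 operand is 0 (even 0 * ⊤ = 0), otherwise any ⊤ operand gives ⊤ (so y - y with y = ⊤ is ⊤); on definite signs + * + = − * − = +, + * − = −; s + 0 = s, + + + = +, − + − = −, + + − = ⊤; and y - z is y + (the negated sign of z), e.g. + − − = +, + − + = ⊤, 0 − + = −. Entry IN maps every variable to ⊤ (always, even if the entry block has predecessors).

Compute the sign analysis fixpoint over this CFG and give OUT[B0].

Answer: {a: ⊤, b: ⊤, c: ⊤, d: ⊤, e: ⊤, f: -}

Trace:
Fixpoint table:
  B0: | IN=(all ⊤) | OUT={f:-; rest ⊤}
  B1: | IN={f:-; rest ⊤} | OUT={e:+, f:-; rest ⊤}
  B2: | IN={e:+, f:-; rest ⊤} | OUT={d:+, e:+; rest ⊤}
  B3: | IN={d:+, e:+; rest ⊤} | OUT={d:+, e:+; rest ⊤}

Merge at B0 (entry node, so the boundary value (all ⊤) is joined with the incoming edge(s)): IN[B0] = (all ⊤) ⊔ OUT[B2] = {a: ⊤, b: ⊤, c: ⊤, d: ⊤, e: ⊤, f: ⊤}
Applying B0's transfer function to that IN value gives OUT[B0] (row B0 above).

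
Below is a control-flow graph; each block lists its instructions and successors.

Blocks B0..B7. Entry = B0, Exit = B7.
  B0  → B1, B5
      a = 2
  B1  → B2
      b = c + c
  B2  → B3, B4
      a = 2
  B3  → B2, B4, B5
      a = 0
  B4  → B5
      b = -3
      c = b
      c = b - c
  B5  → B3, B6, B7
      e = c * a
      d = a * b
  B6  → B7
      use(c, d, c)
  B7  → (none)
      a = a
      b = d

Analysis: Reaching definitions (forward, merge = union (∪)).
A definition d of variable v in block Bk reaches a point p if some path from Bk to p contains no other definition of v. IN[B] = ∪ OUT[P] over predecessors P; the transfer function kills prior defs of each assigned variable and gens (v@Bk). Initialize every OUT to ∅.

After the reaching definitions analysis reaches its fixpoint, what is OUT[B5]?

Answer: {a@B0, a@B2, a@B3, b@B1, b@B4, c@B4, d@B5, e@B5}

Derivation:
Converged values:
  B0:   IN={}   OUT={a@B0}
  B1:   IN={a@B0}   OUT={a@B0, b@B1}
  B2:   IN={a@B0, a@B3, b@B1, b@B4, c@B4, d@B5, e@B5}   OUT={a@B2, b@B1, b@B4, c@B4, d@B5, e@B5}
  B3:   IN={a@B0, a@B2, a@B3, b@B1, b@B4, c@B4, d@B5, e@B5}   OUT={a@B3, b@B1, b@B4, c@B4, d@B5, e@B5}
  B4:   IN={a@B2, a@B3, b@B1, b@B4, c@B4, d@B5, e@B5}   OUT={a@B2, a@B3, b@B4, c@B4, d@B5, e@B5}
  B5:   IN={a@B0, a@B2, a@B3, b@B1, b@B4, c@B4, d@B5, e@B5}   OUT={a@B0, a@B2, a@B3, b@B1, b@B4, c@B4, d@B5, e@B5}
  B6:   IN={a@B0, a@B2, a@B3, b@B1, b@B4, c@B4, d@B5, e@B5}   OUT={a@B0, a@B2, a@B3, b@B1, b@B4, c@B4, d@B5, e@B5}
  B7:   IN={a@B0, a@B2, a@B3, b@B1, b@B4, c@B4, d@B5, e@B5}   OUT={a@B7, b@B7, c@B4, d@B5, e@B5}

Merge at B5: IN[B5] = OUT[B0] ⊔ OUT[B3] ⊔ OUT[B4] = {a@B0, a@B2, a@B3, b@B1, b@B4, c@B4, d@B5, e@B5}
Applying B5's transfer function to that IN value gives OUT[B5] (row B5 above).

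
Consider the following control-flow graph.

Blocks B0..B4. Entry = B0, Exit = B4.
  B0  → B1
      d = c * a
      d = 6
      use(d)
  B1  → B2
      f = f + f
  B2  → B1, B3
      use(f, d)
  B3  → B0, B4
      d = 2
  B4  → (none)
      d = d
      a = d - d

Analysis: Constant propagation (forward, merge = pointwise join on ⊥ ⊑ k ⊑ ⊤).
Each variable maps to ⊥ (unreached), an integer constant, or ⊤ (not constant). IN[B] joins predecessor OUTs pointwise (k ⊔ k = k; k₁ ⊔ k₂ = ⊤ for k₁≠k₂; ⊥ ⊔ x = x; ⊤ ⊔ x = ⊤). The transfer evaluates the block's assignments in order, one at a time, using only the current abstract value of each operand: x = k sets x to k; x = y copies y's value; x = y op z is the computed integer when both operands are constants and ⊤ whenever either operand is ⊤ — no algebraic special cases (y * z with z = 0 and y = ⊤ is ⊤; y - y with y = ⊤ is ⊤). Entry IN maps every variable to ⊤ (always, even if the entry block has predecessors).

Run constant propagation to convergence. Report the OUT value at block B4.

Answer: {a: 0, b: ⊤, c: ⊤, d: 2, e: ⊤, f: ⊤}

Derivation:
Per-block solution:
  B0:  IN=(all ⊤)  OUT={d:6; rest ⊤}
  B1:  IN={d:6; rest ⊤}  OUT={d:6; rest ⊤}
  B2:  IN={d:6; rest ⊤}  OUT={d:6; rest ⊤}
  B3:  IN={d:6; rest ⊤}  OUT={d:2; rest ⊤}
  B4:  IN={d:2; rest ⊤}  OUT={a:0, d:2; rest ⊤}

Merge at B4: IN[B4] = OUT[B3] = {a: ⊤, b: ⊤, c: ⊤, d: 2, e: ⊤, f: ⊤}
Applying B4's transfer function to that IN value gives OUT[B4] (row B4 above).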